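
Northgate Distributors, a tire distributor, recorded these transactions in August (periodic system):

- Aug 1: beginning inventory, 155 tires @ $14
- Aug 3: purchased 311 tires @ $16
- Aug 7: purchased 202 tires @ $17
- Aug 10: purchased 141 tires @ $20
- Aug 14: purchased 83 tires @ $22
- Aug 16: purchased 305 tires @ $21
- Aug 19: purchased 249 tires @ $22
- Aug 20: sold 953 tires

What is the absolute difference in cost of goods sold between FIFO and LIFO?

$2,997

FIFO COGS: 155 @ $14 + 311 @ $16 + 202 @ $17 + 141 @ $20 + 83 @ $22 + 61 @ $21 = $16,507
LIFO COGS: 249 @ $22 + 305 @ $21 + 83 @ $22 + 141 @ $20 + 175 @ $17 = $19,504
Difference = |$16,507 − $19,504| = $2,997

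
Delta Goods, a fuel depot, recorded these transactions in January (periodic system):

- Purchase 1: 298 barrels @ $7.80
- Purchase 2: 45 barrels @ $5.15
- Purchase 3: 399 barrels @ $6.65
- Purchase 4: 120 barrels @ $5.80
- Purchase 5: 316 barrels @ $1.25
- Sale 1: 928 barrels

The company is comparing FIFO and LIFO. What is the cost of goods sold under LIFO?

COGS = $4,350.50

FIFO COGS: 298 @ $7.80 + 45 @ $5.15 + 399 @ $6.65 + 120 @ $5.80 + 66 @ $1.25 = $5,988.00
LIFO COGS: 316 @ $1.25 + 120 @ $5.80 + 399 @ $6.65 + 45 @ $5.15 + 48 @ $7.80 = $4,350.50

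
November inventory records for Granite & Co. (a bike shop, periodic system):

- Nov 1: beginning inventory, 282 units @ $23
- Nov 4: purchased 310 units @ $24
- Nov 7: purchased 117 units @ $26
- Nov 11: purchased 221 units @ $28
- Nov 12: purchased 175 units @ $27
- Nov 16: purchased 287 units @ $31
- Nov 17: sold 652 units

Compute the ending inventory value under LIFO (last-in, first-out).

Nov 17, 652 sold [LIFO — newest first]: 287 @ $31 + 175 @ $27 + 190 @ $28 = $18,942
Ending inventory: 282 @ $23 + 310 @ $24 + 117 @ $26 + 31 @ $28 = $17,836

Ending inventory = $17,836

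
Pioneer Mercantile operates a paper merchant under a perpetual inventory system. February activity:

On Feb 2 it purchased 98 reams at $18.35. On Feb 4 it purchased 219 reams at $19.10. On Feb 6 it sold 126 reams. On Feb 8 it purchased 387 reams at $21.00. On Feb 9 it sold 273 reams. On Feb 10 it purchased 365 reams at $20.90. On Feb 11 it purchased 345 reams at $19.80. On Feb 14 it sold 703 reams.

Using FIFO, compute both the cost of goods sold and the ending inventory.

Feb 6, 126 sold [FIFO — oldest first]: 98 @ $18.35 + 28 @ $19.10 = $2,333.10
Feb 9, 273 sold [FIFO — oldest first]: 191 @ $19.10 + 82 @ $21.00 = $5,370.10
Feb 14, 703 sold [FIFO — oldest first]: 305 @ $21.00 + 365 @ $20.90 + 33 @ $19.80 = $14,686.90
Total COGS = $2,333.10 + $5,370.10 + $14,686.90 = $22,390.10
Ending inventory: 312 @ $19.80 = $6,177.60

COGS = $22,390.10; ending inventory = $6,177.60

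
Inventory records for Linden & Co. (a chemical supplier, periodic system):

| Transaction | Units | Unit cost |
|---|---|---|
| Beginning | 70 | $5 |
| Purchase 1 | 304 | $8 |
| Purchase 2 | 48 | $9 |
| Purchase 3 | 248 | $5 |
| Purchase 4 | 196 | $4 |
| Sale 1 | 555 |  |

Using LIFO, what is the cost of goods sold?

COGS = $2,960

Sale 1 (555) [LIFO — newest first]: 196 @ $4 + 248 @ $5 + 48 @ $9 + 63 @ $8 = $2,960
Ending inventory: 70 @ $5 + 241 @ $8 = $2,278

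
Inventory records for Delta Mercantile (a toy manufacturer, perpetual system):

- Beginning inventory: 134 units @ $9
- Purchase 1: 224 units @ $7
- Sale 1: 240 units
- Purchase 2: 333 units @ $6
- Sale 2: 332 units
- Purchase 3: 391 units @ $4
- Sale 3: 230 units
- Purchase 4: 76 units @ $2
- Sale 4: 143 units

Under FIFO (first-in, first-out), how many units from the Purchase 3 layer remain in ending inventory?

Sale 1 (240) [FIFO — oldest first]: 134 @ $9 + 106 @ $7 = $1,948
Sale 2 (332) [FIFO — oldest first]: 118 @ $7 + 214 @ $6 = $2,110
Sale 3 (230) [FIFO — oldest first]: 119 @ $6 + 111 @ $4 = $1,158
Sale 4 (143) [FIFO — oldest first]: 143 @ $4 = $572
Total COGS = $1,948 + $2,110 + $1,158 + $572 = $5,788
Ending inventory: 137 @ $4 + 76 @ $2 = $700

137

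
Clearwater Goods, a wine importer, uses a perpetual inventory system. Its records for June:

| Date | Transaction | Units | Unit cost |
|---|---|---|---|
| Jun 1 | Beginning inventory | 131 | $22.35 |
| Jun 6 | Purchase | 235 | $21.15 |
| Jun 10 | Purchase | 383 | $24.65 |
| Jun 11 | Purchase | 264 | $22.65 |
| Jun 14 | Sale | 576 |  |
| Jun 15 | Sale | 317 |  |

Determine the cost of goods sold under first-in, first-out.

COGS = $20,600.65

Jun 14, 576 sold [FIFO — oldest first]: 131 @ $22.35 + 235 @ $21.15 + 210 @ $24.65 = $13,074.60
Jun 15, 317 sold [FIFO — oldest first]: 173 @ $24.65 + 144 @ $22.65 = $7,526.05
Total COGS = $13,074.60 + $7,526.05 = $20,600.65
Ending inventory: 120 @ $22.65 = $2,718.00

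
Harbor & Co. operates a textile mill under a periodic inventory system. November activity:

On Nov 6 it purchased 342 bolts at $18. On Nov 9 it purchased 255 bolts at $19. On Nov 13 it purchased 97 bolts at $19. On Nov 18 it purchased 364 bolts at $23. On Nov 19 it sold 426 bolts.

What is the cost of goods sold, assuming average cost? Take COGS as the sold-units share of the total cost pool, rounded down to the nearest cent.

COGS = $8,542.54

Nov 19, sell 426: 426/1058 × $21,216.00 → $8,542.54
Ending inventory (cost pool remaining) = $12,673.46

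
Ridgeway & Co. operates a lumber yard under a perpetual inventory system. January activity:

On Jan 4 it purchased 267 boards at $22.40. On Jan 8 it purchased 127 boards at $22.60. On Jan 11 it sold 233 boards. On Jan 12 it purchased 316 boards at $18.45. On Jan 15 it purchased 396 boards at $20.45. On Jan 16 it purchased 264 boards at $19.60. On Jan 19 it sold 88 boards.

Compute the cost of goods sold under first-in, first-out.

COGS = $7,201.20

Jan 11, 233 sold [FIFO — oldest first]: 233 @ $22.40 = $5,219.20
Jan 19, 88 sold [FIFO — oldest first]: 34 @ $22.40 + 54 @ $22.60 = $1,982.00
Total COGS = $5,219.20 + $1,982.00 = $7,201.20
Ending inventory: 73 @ $22.60 + 316 @ $18.45 + 396 @ $20.45 + 264 @ $19.60 = $20,752.60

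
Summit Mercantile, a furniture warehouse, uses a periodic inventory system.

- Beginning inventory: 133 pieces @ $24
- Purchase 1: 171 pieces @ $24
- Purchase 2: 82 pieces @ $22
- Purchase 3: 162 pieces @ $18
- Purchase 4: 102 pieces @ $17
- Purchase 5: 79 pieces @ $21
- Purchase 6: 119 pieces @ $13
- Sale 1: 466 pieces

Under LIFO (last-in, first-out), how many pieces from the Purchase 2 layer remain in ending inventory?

Sale 1 (466) [LIFO — newest first]: 119 @ $13 + 79 @ $21 + 102 @ $17 + 162 @ $18 + 4 @ $22 = $7,944
Ending inventory: 133 @ $24 + 171 @ $24 + 78 @ $22 = $9,012
Check: goods available $16,956 = COGS $7,944 + ending $9,012

78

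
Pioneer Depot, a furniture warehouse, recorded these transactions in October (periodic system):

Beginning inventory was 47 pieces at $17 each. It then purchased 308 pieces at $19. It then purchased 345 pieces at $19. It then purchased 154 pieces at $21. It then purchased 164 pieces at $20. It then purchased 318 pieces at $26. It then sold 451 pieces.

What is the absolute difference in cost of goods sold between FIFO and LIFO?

FIFO COGS: 47 @ $17 + 308 @ $19 + 96 @ $19 = $8,475
LIFO COGS: 318 @ $26 + 133 @ $20 = $10,928
Difference = |$8,475 − $10,928| = $2,453

$2,453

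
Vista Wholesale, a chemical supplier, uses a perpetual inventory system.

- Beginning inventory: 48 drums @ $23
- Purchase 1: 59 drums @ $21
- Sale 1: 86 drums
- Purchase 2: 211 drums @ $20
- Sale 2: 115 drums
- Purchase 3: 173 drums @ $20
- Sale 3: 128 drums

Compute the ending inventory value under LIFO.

Ending inventory = $3,303

Sale 1 (86) [LIFO — newest first]: 59 @ $21 + 27 @ $23 = $1,860
Sale 2 (115) [LIFO — newest first]: 115 @ $20 = $2,300
Sale 3 (128) [LIFO — newest first]: 128 @ $20 = $2,560
Total COGS = $1,860 + $2,300 + $2,560 = $6,720
Ending inventory: 21 @ $23 + 96 @ $20 + 45 @ $20 = $3,303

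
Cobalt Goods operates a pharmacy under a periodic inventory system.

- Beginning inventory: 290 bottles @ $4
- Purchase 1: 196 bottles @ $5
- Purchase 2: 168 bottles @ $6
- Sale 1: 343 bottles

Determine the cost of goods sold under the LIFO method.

COGS = $1,883

Sale 1 (343) [LIFO — newest first]: 168 @ $6 + 175 @ $5 = $1,883
Ending inventory: 290 @ $4 + 21 @ $5 = $1,265
Check: goods available $3,148 = COGS $1,883 + ending $1,265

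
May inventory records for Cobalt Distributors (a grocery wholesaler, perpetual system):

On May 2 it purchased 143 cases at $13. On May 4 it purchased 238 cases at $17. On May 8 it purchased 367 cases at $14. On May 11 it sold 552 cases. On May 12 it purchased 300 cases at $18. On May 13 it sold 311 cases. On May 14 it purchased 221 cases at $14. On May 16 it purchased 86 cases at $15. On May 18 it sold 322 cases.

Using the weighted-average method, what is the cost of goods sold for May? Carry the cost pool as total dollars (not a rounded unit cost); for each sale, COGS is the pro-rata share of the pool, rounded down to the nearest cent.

After May 2: 143 on hand, pool $1,859.00 (≈ $13.0000 each)
After May 4: 381 on hand, pool $5,905.00 (≈ $15.4987 each)
After May 8: 748 on hand, pool $11,043.00 (≈ $14.7634 each)
May 11, sell 552: 552/748 × $11,043.00 → $8,149.37
After May 12: 496 on hand, pool $8,293.63 (≈ $16.7210 each)
May 13, sell 311: 311/496 × $8,293.63 → $5,200.23
After May 14: 406 on hand, pool $6,187.40 (≈ $15.2399 each)
After May 16: 492 on hand, pool $7,477.40 (≈ $15.1980 each)
May 18, sell 322: 322/492 × $7,477.40 → $4,893.74
Total COGS = $8,149.37 + $5,200.23 + $4,893.74 = $18,243.34
Ending inventory (cost pool remaining) = $2,583.66
Check: goods available $20,827.00 = COGS $18,243.34 + ending $2,583.66

COGS = $18,243.34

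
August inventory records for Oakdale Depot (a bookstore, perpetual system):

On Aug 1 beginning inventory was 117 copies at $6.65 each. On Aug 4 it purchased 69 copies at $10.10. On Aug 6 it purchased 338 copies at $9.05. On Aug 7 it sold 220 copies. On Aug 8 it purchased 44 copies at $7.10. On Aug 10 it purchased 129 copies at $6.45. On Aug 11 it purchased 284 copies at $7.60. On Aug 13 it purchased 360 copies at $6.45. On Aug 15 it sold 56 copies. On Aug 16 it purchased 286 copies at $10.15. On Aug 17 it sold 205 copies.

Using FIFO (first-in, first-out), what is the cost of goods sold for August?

Aug 7, 220 sold [FIFO — oldest first]: 117 @ $6.65 + 69 @ $10.10 + 34 @ $9.05 = $1,782.65
Aug 15, 56 sold [FIFO — oldest first]: 56 @ $9.05 = $506.80
Aug 17, 205 sold [FIFO — oldest first]: 205 @ $9.05 = $1,855.25
Total COGS = $1,782.65 + $506.80 + $1,855.25 = $4,144.70
Ending inventory: 43 @ $9.05 + 44 @ $7.10 + 129 @ $6.45 + 284 @ $7.60 + 360 @ $6.45 + 286 @ $10.15 = $8,916.90

COGS = $4,144.70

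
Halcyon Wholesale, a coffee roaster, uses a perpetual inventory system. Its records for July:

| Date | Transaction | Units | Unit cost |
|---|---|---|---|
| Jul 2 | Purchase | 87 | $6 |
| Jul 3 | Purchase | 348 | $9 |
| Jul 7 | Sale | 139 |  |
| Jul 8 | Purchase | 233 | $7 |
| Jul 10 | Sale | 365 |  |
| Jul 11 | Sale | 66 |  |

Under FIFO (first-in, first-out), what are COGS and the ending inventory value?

COGS = $4,599; ending inventory = $686

Jul 7, 139 sold [FIFO — oldest first]: 87 @ $6 + 52 @ $9 = $990
Jul 10, 365 sold [FIFO — oldest first]: 296 @ $9 + 69 @ $7 = $3,147
Jul 11, 66 sold [FIFO — oldest first]: 66 @ $7 = $462
Total COGS = $990 + $3,147 + $462 = $4,599
Ending inventory: 98 @ $7 = $686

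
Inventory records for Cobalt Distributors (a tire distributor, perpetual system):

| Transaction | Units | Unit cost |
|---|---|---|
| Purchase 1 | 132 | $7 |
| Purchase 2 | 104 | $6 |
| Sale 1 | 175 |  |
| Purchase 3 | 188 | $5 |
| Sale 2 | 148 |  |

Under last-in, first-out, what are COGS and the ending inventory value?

COGS = $1,861; ending inventory = $627

Sale 1 (175) [LIFO — newest first]: 104 @ $6 + 71 @ $7 = $1,121
Sale 2 (148) [LIFO — newest first]: 148 @ $5 = $740
Total COGS = $1,121 + $740 = $1,861
Ending inventory: 61 @ $7 + 40 @ $5 = $627
Check: goods available $2,488 = COGS $1,861 + ending $627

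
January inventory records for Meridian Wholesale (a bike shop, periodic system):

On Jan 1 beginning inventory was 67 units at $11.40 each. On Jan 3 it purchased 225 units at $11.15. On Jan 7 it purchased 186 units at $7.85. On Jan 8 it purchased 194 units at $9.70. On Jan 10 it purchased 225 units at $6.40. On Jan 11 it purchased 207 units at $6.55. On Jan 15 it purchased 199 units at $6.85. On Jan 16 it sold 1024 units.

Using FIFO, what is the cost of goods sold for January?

COGS = $8,886.30

Jan 16, 1024 sold [FIFO — oldest first]: 67 @ $11.40 + 225 @ $11.15 + 186 @ $7.85 + 194 @ $9.70 + 225 @ $6.40 + 127 @ $6.55 = $8,886.30
Ending inventory: 80 @ $6.55 + 199 @ $6.85 = $1,887.15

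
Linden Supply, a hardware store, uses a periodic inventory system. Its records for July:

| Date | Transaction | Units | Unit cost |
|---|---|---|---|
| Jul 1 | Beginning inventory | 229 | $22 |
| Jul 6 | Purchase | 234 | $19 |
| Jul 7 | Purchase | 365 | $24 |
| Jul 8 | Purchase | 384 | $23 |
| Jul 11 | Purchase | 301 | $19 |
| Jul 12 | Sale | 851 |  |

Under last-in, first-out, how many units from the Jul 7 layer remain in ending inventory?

199

Jul 12, 851 sold [LIFO — newest first]: 301 @ $19 + 384 @ $23 + 166 @ $24 = $18,535
Ending inventory: 229 @ $22 + 234 @ $19 + 199 @ $24 = $14,260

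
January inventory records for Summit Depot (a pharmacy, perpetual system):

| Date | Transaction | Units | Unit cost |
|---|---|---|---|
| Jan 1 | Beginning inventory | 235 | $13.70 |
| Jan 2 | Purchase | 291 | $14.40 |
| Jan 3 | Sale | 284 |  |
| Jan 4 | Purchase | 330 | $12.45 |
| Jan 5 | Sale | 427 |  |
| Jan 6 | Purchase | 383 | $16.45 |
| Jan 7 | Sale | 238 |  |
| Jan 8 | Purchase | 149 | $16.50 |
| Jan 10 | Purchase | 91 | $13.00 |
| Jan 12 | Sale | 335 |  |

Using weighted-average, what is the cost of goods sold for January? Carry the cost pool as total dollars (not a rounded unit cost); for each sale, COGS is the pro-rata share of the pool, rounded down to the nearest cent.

COGS = $18,462.17

After Jan 1: 235 on hand, pool $3,219.50 (≈ $13.7000 each)
After Jan 2: 526 on hand, pool $7,409.90 (≈ $14.0873 each)
Jan 3, sell 284: 284/526 × $7,409.90 → $4,000.78
After Jan 4: 572 on hand, pool $7,517.62 (≈ $13.1427 each)
Jan 5, sell 427: 427/572 × $7,517.62 → $5,611.92
After Jan 6: 528 on hand, pool $8,206.05 (≈ $15.5418 each)
Jan 7, sell 238: 238/528 × $8,206.05 → $3,698.93
After Jan 8: 439 on hand, pool $6,965.62 (≈ $15.8670 each)
After Jan 10: 530 on hand, pool $8,148.62 (≈ $15.3748 each)
Jan 12, sell 335: 335/530 × $8,148.62 → $5,150.54
Total COGS = $4,000.78 + $5,611.92 + $3,698.93 + $5,150.54 = $18,462.17
Ending inventory (cost pool remaining) = $2,998.08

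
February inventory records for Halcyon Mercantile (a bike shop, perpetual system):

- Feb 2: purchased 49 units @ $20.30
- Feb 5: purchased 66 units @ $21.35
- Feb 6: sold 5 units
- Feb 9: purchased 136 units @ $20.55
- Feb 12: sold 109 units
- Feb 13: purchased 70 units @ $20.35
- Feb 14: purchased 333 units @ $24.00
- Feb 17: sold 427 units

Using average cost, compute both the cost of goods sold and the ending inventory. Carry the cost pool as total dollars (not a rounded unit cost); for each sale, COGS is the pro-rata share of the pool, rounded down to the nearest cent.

COGS = $12,050.95; ending inventory = $2,564.15

After Feb 2: 49 on hand, pool $994.70 (≈ $20.3000 each)
After Feb 5: 115 on hand, pool $2,403.80 (≈ $20.9026 each)
Feb 6, sell 5: 5/115 × $2,403.80 → $104.51
After Feb 9: 246 on hand, pool $5,094.09 (≈ $20.7077 each)
Feb 12, sell 109: 109/246 × $5,094.09 → $2,257.13
After Feb 13: 207 on hand, pool $4,261.46 (≈ $20.5868 each)
After Feb 14: 540 on hand, pool $12,253.46 (≈ $22.6916 each)
Feb 17, sell 427: 427/540 × $12,253.46 → $9,689.31
Total COGS = $104.51 + $2,257.13 + $9,689.31 = $12,050.95
Ending inventory (cost pool remaining) = $2,564.15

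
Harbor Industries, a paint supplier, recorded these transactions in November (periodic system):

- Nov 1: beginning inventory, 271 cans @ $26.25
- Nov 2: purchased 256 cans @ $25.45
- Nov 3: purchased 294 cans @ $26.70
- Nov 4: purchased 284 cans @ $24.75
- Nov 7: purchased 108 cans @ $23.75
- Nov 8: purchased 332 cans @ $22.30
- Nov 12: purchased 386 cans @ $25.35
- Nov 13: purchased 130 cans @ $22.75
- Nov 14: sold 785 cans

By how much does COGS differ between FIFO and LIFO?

$1,776.25

FIFO COGS: 271 @ $26.25 + 256 @ $25.45 + 258 @ $26.70 = $20,517.55
LIFO COGS: 130 @ $22.75 + 386 @ $25.35 + 269 @ $22.30 = $18,741.30
Difference = |$20,517.55 − $18,741.30| = $1,776.25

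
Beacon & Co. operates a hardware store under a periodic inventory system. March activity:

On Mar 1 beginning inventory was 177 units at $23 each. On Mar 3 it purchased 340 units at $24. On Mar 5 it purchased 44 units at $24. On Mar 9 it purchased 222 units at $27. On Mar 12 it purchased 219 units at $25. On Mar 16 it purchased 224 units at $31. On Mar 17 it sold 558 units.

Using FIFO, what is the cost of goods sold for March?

COGS = $13,215

Mar 17, 558 sold [FIFO — oldest first]: 177 @ $23 + 340 @ $24 + 41 @ $24 = $13,215
Ending inventory: 3 @ $24 + 222 @ $27 + 219 @ $25 + 224 @ $31 = $18,485
Check: goods available $31,700 = COGS $13,215 + ending $18,485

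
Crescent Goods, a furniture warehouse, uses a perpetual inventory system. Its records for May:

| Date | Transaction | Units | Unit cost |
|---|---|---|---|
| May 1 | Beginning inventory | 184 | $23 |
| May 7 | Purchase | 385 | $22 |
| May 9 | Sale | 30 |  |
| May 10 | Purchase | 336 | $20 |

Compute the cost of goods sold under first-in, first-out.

COGS = $690

May 9, 30 sold [FIFO — oldest first]: 30 @ $23 = $690
Ending inventory: 154 @ $23 + 385 @ $22 + 336 @ $20 = $18,732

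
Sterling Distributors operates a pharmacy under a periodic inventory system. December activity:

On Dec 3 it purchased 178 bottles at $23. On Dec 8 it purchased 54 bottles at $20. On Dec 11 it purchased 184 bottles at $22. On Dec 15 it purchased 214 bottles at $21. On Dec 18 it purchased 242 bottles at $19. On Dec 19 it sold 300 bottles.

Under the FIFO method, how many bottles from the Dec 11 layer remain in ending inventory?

116

Dec 19, 300 sold [FIFO — oldest first]: 178 @ $23 + 54 @ $20 + 68 @ $22 = $6,670
Ending inventory: 116 @ $22 + 214 @ $21 + 242 @ $19 = $11,644
Check: goods available $18,314 = COGS $6,670 + ending $11,644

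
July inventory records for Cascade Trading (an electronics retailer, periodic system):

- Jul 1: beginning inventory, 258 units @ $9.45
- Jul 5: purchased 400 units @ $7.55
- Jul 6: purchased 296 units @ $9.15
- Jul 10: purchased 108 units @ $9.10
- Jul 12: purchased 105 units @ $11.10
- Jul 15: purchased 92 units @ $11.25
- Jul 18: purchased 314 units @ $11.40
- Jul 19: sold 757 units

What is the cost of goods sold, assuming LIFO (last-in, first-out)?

Jul 19, 757 sold [LIFO — newest first]: 314 @ $11.40 + 92 @ $11.25 + 105 @ $11.10 + 108 @ $9.10 + 138 @ $9.15 = $8,025.60
Ending inventory: 258 @ $9.45 + 400 @ $7.55 + 158 @ $9.15 = $6,903.80
Check: goods available $14,929.40 = COGS $8,025.60 + ending $6,903.80

COGS = $8,025.60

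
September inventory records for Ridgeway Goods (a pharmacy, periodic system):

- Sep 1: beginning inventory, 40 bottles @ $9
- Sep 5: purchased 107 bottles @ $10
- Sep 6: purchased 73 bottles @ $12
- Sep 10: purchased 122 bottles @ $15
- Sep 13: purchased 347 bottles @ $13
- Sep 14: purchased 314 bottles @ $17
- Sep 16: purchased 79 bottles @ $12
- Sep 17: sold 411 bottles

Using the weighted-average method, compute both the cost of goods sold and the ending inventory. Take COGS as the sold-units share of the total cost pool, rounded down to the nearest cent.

Sep 17, sell 411: 411/1082 × $14,933.00 → $5,672.33
Ending inventory (cost pool remaining) = $9,260.67
Check: goods available $14,933.00 = COGS $5,672.33 + ending $9,260.67

COGS = $5,672.33; ending inventory = $9,260.67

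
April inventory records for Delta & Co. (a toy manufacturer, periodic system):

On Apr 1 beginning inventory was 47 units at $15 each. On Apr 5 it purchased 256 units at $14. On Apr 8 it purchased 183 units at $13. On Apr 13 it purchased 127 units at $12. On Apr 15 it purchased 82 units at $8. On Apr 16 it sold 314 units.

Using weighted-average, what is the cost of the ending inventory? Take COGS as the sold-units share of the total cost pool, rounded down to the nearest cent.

Ending inventory = $4,850.49

Apr 16, sell 314: 314/695 × $8,848.00 → $3,997.51
Ending inventory (cost pool remaining) = $4,850.49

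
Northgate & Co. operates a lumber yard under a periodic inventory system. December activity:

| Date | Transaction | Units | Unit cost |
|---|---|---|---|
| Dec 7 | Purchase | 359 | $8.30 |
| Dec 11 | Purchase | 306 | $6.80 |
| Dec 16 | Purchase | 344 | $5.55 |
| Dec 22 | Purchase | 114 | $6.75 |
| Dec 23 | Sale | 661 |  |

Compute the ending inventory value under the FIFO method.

Dec 23, 661 sold [FIFO — oldest first]: 359 @ $8.30 + 302 @ $6.80 = $5,033.30
Ending inventory: 4 @ $6.80 + 344 @ $5.55 + 114 @ $6.75 = $2,705.90
Check: goods available $7,739.20 = COGS $5,033.30 + ending $2,705.90

Ending inventory = $2,705.90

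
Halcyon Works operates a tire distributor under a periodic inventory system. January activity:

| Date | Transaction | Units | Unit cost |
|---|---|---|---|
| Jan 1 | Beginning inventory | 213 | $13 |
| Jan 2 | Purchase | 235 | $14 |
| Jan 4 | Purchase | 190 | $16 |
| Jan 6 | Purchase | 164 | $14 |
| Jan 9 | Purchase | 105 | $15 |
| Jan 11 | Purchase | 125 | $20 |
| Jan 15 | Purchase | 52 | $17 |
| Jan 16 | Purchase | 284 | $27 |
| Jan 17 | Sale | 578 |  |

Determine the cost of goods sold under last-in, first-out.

COGS = $12,795

Jan 17, 578 sold [LIFO — newest first]: 284 @ $27 + 52 @ $17 + 125 @ $20 + 105 @ $15 + 12 @ $14 = $12,795
Ending inventory: 213 @ $13 + 235 @ $14 + 190 @ $16 + 152 @ $14 = $11,227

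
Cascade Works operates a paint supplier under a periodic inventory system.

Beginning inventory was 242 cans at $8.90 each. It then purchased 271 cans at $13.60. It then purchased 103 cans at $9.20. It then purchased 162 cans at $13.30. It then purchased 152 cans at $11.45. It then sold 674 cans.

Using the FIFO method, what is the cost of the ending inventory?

Ending inventory = $3,123.60

Sale 1 (674) [FIFO — oldest first]: 242 @ $8.90 + 271 @ $13.60 + 103 @ $9.20 + 58 @ $13.30 = $7,558.40
Ending inventory: 104 @ $13.30 + 152 @ $11.45 = $3,123.60
Check: goods available $10,682.00 = COGS $7,558.40 + ending $3,123.60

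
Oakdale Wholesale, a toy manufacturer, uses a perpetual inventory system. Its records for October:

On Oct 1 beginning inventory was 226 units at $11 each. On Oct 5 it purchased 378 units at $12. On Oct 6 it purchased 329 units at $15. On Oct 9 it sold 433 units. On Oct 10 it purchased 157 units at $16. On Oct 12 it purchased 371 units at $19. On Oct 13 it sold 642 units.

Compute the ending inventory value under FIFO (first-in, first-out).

Ending inventory = $7,289

Oct 9, 433 sold [FIFO — oldest first]: 226 @ $11 + 207 @ $12 = $4,970
Oct 13, 642 sold [FIFO — oldest first]: 171 @ $12 + 329 @ $15 + 142 @ $16 = $9,259
Total COGS = $4,970 + $9,259 = $14,229
Ending inventory: 15 @ $16 + 371 @ $19 = $7,289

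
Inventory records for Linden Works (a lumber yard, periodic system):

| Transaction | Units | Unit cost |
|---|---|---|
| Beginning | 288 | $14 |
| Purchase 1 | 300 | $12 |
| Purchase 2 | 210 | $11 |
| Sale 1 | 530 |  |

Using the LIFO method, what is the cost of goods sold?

COGS = $6,190

Sale 1 (530) [LIFO — newest first]: 210 @ $11 + 300 @ $12 + 20 @ $14 = $6,190
Ending inventory: 268 @ $14 = $3,752
Check: goods available $9,942 = COGS $6,190 + ending $3,752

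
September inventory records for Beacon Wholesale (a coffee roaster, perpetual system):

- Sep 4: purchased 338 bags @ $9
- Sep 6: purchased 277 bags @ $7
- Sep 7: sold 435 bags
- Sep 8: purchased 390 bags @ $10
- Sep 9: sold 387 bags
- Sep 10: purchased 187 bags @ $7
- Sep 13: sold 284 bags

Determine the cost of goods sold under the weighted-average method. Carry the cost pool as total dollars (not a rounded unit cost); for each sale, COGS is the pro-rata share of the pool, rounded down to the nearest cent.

COGS = $9,485.92

After Sep 4: 338 on hand, pool $3,042.00 (≈ $9.0000 each)
After Sep 6: 615 on hand, pool $4,981.00 (≈ $8.0992 each)
Sep 7, sell 435: 435/615 × $4,981.00 → $3,523.14
After Sep 8: 570 on hand, pool $5,357.86 (≈ $9.3998 each)
Sep 9, sell 387: 387/570 × $5,357.86 → $3,637.70
After Sep 10: 370 on hand, pool $3,029.16 (≈ $8.1869 each)
Sep 13, sell 284: 284/370 × $3,029.16 → $2,325.08
Total COGS = $3,523.14 + $3,637.70 + $2,325.08 = $9,485.92
Ending inventory (cost pool remaining) = $704.08
Check: goods available $10,190.00 = COGS $9,485.92 + ending $704.08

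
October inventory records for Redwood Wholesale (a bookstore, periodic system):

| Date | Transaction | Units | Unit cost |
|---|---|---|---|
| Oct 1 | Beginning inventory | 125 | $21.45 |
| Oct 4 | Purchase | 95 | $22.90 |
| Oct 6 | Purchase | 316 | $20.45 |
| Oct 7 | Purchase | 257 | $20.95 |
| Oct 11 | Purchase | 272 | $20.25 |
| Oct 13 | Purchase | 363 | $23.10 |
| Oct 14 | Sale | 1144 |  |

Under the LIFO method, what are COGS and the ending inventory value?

Oct 14, 1144 sold [LIFO — newest first]: 363 @ $23.10 + 272 @ $20.25 + 257 @ $20.95 + 252 @ $20.45 = $24,430.85
Ending inventory: 125 @ $21.45 + 95 @ $22.90 + 64 @ $20.45 = $6,165.55
Check: goods available $30,596.40 = COGS $24,430.85 + ending $6,165.55

COGS = $24,430.85; ending inventory = $6,165.55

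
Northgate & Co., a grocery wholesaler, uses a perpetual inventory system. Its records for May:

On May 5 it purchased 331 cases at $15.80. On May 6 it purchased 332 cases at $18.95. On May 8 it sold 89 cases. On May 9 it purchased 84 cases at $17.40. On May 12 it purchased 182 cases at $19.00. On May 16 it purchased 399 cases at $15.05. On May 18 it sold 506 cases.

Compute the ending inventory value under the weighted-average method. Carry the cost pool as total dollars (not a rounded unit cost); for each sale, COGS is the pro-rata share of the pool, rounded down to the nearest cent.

Ending inventory = $12,364.08

After May 5: 331 on hand, pool $5,229.80 (≈ $15.8000 each)
After May 6: 663 on hand, pool $11,521.20 (≈ $17.3774 each)
May 8, sell 89: 89/663 × $11,521.20 → $1,546.58
After May 9: 658 on hand, pool $11,436.22 (≈ $17.3803 each)
After May 12: 840 on hand, pool $14,894.22 (≈ $17.7312 each)
After May 16: 1239 on hand, pool $20,899.17 (≈ $16.8678 each)
May 18, sell 506: 506/1239 × $20,899.17 → $8,535.09
Total COGS = $1,546.58 + $8,535.09 = $10,081.67
Ending inventory (cost pool remaining) = $12,364.08
Check: goods available $22,445.75 = COGS $10,081.67 + ending $12,364.08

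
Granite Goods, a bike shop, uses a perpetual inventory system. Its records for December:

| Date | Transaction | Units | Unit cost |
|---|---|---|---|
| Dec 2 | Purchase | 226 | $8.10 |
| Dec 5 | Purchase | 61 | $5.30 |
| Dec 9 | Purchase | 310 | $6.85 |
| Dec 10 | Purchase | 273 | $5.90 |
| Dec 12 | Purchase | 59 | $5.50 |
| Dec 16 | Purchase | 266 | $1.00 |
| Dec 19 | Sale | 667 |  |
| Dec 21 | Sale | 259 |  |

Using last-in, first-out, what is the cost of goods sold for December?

Dec 19, 667 sold [LIFO — newest first]: 266 @ $1.00 + 59 @ $5.50 + 273 @ $5.90 + 69 @ $6.85 = $2,673.85
Dec 21, 259 sold [LIFO — newest first]: 241 @ $6.85 + 18 @ $5.30 = $1,746.25
Total COGS = $2,673.85 + $1,746.25 = $4,420.10
Ending inventory: 226 @ $8.10 + 43 @ $5.30 = $2,058.50
Check: goods available $6,478.60 = COGS $4,420.10 + ending $2,058.50

COGS = $4,420.10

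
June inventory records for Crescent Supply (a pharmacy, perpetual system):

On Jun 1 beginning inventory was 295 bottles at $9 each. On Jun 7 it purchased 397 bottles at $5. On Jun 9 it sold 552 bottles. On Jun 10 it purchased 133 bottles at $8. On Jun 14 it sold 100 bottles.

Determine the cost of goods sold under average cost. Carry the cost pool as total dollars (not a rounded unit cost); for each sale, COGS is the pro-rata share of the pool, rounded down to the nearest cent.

COGS = $4,434.87

After Jun 1: 295 on hand, pool $2,655.00 (≈ $9.0000 each)
After Jun 7: 692 on hand, pool $4,640.00 (≈ $6.7052 each)
Jun 9, sell 552: 552/692 × $4,640.00 → $3,701.27
After Jun 10: 273 on hand, pool $2,002.73 (≈ $7.3360 each)
Jun 14, sell 100: 100/273 × $2,002.73 → $733.60
Total COGS = $3,701.27 + $733.60 = $4,434.87
Ending inventory (cost pool remaining) = $1,269.13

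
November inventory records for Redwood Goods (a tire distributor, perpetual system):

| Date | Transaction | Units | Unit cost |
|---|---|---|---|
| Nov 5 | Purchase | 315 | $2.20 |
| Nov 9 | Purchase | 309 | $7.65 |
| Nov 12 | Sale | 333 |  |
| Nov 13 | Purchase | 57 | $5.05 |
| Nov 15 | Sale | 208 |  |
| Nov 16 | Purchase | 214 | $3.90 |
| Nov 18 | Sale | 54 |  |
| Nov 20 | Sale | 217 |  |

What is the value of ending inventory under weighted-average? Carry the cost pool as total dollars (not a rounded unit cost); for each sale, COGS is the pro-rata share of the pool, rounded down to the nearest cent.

Ending inventory = $357.31

After Nov 5: 315 on hand, pool $693.00 (≈ $2.2000 each)
After Nov 9: 624 on hand, pool $3,056.85 (≈ $4.8988 each)
Nov 12, sell 333: 333/624 × $3,056.85 → $1,631.29
After Nov 13: 348 on hand, pool $1,713.41 (≈ $4.9236 each)
Nov 15, sell 208: 208/348 × $1,713.41 → $1,024.10
After Nov 16: 354 on hand, pool $1,523.91 (≈ $4.3048 each)
Nov 18, sell 54: 54/354 × $1,523.91 → $232.46
Nov 20, sell 217: 217/300 × $1,291.45 → $934.14
Total COGS = $1,631.29 + $1,024.10 + $232.46 + $934.14 = $3,821.99
Ending inventory (cost pool remaining) = $357.31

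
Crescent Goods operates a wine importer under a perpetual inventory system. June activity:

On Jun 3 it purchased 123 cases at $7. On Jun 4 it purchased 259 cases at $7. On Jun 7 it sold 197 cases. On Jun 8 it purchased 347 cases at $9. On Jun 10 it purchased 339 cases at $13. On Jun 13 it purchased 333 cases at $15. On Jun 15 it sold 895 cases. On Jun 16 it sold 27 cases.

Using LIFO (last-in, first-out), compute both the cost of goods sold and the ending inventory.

Jun 7, 197 sold [LIFO — newest first]: 197 @ $7 = $1,379
Jun 15, 895 sold [LIFO — newest first]: 333 @ $15 + 339 @ $13 + 223 @ $9 = $11,409
Jun 16, 27 sold [LIFO — newest first]: 27 @ $9 = $243
Total COGS = $1,379 + $11,409 + $243 = $13,031
Ending inventory: 123 @ $7 + 62 @ $7 + 97 @ $9 = $2,168

COGS = $13,031; ending inventory = $2,168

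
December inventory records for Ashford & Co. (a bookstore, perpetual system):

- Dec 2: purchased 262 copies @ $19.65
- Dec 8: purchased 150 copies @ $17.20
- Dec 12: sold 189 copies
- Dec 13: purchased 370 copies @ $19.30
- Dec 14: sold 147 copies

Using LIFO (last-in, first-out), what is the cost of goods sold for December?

COGS = $6,183.45

Dec 12, 189 sold [LIFO — newest first]: 150 @ $17.20 + 39 @ $19.65 = $3,346.35
Dec 14, 147 sold [LIFO — newest first]: 147 @ $19.30 = $2,837.10
Total COGS = $3,346.35 + $2,837.10 = $6,183.45
Ending inventory: 223 @ $19.65 + 223 @ $19.30 = $8,685.85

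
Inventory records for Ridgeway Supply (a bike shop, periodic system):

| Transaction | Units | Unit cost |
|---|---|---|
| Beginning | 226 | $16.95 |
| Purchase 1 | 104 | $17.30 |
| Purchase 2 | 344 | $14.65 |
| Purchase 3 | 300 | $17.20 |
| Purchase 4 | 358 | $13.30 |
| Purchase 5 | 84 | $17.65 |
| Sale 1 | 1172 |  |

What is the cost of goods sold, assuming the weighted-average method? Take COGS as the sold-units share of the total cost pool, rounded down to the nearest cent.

COGS = $18,269.87

Sale 1, sell 1172: 1172/1416 × $22,073.50 → $18,269.87
Ending inventory (cost pool remaining) = $3,803.63
Check: goods available $22,073.50 = COGS $18,269.87 + ending $3,803.63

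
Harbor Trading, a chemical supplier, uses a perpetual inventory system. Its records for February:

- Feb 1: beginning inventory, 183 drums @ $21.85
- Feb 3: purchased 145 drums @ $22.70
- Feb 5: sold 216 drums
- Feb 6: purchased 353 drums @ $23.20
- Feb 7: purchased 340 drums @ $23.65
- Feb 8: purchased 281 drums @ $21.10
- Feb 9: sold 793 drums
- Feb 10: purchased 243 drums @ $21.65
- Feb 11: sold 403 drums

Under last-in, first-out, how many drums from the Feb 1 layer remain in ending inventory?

Feb 5, 216 sold [LIFO — newest first]: 145 @ $22.70 + 71 @ $21.85 = $4,842.85
Feb 9, 793 sold [LIFO — newest first]: 281 @ $21.10 + 340 @ $23.65 + 172 @ $23.20 = $17,960.50
Feb 11, 403 sold [LIFO — newest first]: 243 @ $21.65 + 160 @ $23.20 = $8,972.95
Total COGS = $4,842.85 + $17,960.50 + $8,972.95 = $31,776.30
Ending inventory: 112 @ $21.85 + 21 @ $23.20 = $2,934.40

112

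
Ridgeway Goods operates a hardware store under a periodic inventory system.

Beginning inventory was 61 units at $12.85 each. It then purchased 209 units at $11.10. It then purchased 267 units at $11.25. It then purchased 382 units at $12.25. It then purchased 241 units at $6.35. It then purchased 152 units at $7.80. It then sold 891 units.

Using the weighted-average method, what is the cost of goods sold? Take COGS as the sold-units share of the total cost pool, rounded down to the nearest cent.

COGS = $9,170.06

Sale 1, sell 891: 891/1312 × $13,502.95 → $9,170.06
Ending inventory (cost pool remaining) = $4,332.89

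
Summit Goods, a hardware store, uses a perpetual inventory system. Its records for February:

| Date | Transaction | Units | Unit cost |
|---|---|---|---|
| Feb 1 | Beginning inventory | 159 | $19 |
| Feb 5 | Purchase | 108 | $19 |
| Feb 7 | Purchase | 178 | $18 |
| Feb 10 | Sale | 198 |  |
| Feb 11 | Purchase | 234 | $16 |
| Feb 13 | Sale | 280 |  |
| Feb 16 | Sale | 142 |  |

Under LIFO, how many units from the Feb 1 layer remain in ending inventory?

Feb 10, 198 sold [LIFO — newest first]: 178 @ $18 + 20 @ $19 = $3,584
Feb 13, 280 sold [LIFO — newest first]: 234 @ $16 + 46 @ $19 = $4,618
Feb 16, 142 sold [LIFO — newest first]: 42 @ $19 + 100 @ $19 = $2,698
Total COGS = $3,584 + $4,618 + $2,698 = $10,900
Ending inventory: 59 @ $19 = $1,121
Check: goods available $12,021 = COGS $10,900 + ending $1,121

59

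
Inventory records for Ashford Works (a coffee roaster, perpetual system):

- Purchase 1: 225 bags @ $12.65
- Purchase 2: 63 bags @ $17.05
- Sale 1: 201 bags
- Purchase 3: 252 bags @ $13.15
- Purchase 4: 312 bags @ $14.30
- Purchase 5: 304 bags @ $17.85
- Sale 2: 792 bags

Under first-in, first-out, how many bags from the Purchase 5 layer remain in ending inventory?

163

Sale 1 (201) [FIFO — oldest first]: 201 @ $12.65 = $2,542.65
Sale 2 (792) [FIFO — oldest first]: 24 @ $12.65 + 63 @ $17.05 + 252 @ $13.15 + 312 @ $14.30 + 141 @ $17.85 = $11,670.00
Total COGS = $2,542.65 + $11,670.00 = $14,212.65
Ending inventory: 163 @ $17.85 = $2,909.55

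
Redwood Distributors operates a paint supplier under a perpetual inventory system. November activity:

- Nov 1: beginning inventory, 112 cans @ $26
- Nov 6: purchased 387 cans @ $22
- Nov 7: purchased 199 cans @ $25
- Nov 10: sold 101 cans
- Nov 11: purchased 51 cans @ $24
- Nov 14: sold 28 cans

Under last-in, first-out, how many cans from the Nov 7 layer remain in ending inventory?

Nov 10, 101 sold [LIFO — newest first]: 101 @ $25 = $2,525
Nov 14, 28 sold [LIFO — newest first]: 28 @ $24 = $672
Total COGS = $2,525 + $672 = $3,197
Ending inventory: 112 @ $26 + 387 @ $22 + 98 @ $25 + 23 @ $24 = $14,428

98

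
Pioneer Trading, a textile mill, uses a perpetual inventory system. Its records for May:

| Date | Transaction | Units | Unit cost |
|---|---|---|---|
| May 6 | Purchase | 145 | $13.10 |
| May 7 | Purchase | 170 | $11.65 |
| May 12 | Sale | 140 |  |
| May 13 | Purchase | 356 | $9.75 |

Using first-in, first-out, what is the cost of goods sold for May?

May 12, 140 sold [FIFO — oldest first]: 140 @ $13.10 = $1,834.00
Ending inventory: 5 @ $13.10 + 170 @ $11.65 + 356 @ $9.75 = $5,517.00

COGS = $1,834.00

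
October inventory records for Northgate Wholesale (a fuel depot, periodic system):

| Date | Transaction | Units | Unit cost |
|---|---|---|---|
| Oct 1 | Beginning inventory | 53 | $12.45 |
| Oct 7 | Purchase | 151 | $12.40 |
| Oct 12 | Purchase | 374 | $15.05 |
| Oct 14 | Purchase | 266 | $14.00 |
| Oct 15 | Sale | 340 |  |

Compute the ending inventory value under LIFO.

Oct 15, 340 sold [LIFO — newest first]: 266 @ $14.00 + 74 @ $15.05 = $4,837.70
Ending inventory: 53 @ $12.45 + 151 @ $12.40 + 300 @ $15.05 = $7,047.25
Check: goods available $11,884.95 = COGS $4,837.70 + ending $7,047.25

Ending inventory = $7,047.25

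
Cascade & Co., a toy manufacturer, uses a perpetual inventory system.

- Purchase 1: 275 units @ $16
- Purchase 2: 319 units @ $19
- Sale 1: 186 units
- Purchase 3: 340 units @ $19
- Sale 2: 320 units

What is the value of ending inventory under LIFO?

Ending inventory = $7,307

Sale 1 (186) [LIFO — newest first]: 186 @ $19 = $3,534
Sale 2 (320) [LIFO — newest first]: 320 @ $19 = $6,080
Total COGS = $3,534 + $6,080 = $9,614
Ending inventory: 275 @ $16 + 133 @ $19 + 20 @ $19 = $7,307
Check: goods available $16,921 = COGS $9,614 + ending $7,307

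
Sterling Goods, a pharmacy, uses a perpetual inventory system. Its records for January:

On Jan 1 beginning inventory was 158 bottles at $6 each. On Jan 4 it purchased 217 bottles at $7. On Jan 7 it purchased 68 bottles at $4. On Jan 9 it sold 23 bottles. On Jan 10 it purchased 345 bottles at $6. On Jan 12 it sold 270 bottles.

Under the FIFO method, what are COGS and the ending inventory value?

Jan 9, 23 sold [FIFO — oldest first]: 23 @ $6 = $138
Jan 12, 270 sold [FIFO — oldest first]: 135 @ $6 + 135 @ $7 = $1,755
Total COGS = $138 + $1,755 = $1,893
Ending inventory: 82 @ $7 + 68 @ $4 + 345 @ $6 = $2,916
Check: goods available $4,809 = COGS $1,893 + ending $2,916

COGS = $1,893; ending inventory = $2,916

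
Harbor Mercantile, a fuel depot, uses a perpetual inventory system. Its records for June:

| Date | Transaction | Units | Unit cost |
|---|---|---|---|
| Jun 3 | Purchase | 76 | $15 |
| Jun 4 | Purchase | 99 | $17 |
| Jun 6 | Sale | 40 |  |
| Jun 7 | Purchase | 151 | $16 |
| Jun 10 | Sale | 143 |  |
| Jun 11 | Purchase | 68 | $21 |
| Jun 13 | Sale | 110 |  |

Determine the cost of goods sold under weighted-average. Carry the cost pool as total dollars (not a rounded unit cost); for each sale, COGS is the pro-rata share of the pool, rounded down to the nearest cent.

COGS = $4,884.00

After Jun 3: 76 on hand, pool $1,140.00 (≈ $15.0000 each)
After Jun 4: 175 on hand, pool $2,823.00 (≈ $16.1314 each)
Jun 6, sell 40: 40/175 × $2,823.00 → $645.25
After Jun 7: 286 on hand, pool $4,593.75 (≈ $16.0621 each)
Jun 10, sell 143: 143/286 × $4,593.75 → $2,296.87
After Jun 11: 211 on hand, pool $3,724.88 (≈ $17.6535 each)
Jun 13, sell 110: 110/211 × $3,724.88 → $1,941.88
Total COGS = $645.25 + $2,296.87 + $1,941.88 = $4,884.00
Ending inventory (cost pool remaining) = $1,783.00
Check: goods available $6,667.00 = COGS $4,884.00 + ending $1,783.00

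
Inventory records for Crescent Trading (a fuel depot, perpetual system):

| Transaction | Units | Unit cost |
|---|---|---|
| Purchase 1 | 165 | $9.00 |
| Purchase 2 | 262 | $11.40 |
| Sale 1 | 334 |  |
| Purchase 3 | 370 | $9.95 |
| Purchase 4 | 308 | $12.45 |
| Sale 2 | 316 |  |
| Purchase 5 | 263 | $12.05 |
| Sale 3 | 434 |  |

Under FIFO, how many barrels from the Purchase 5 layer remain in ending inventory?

263

Sale 1 (334) [FIFO — oldest first]: 165 @ $9.00 + 169 @ $11.40 = $3,411.60
Sale 2 (316) [FIFO — oldest first]: 93 @ $11.40 + 223 @ $9.95 = $3,279.05
Sale 3 (434) [FIFO — oldest first]: 147 @ $9.95 + 287 @ $12.45 = $5,035.80
Total COGS = $3,411.60 + $3,279.05 + $5,035.80 = $11,726.45
Ending inventory: 21 @ $12.45 + 263 @ $12.05 = $3,430.60
Check: goods available $15,157.05 = COGS $11,726.45 + ending $3,430.60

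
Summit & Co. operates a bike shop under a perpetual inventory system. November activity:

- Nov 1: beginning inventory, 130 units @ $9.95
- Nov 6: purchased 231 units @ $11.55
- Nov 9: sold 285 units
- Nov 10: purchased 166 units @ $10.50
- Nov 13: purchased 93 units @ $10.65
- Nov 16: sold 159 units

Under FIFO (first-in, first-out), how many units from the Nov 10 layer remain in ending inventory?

83

Nov 9, 285 sold [FIFO — oldest first]: 130 @ $9.95 + 155 @ $11.55 = $3,083.75
Nov 16, 159 sold [FIFO — oldest first]: 76 @ $11.55 + 83 @ $10.50 = $1,749.30
Total COGS = $3,083.75 + $1,749.30 = $4,833.05
Ending inventory: 83 @ $10.50 + 93 @ $10.65 = $1,861.95
Check: goods available $6,695.00 = COGS $4,833.05 + ending $1,861.95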